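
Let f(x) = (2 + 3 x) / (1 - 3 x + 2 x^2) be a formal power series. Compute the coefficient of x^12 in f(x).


Write f(x) = sum_{k>=0} a_k x^k. Multiplying both sides by 1 - 3 x + 2 x^2 gives
(1 - 3 x + 2 x^2) sum_{k>=0} a_k x^k = 2 + 3 x.
Matching coefficients:
 x^0: a_0 = 2
 x^1: a_1 - 3 a_0 = 3  =>  a_1 = 3*2 + 3 = 9
 x^k (k >= 2): a_k = 3 a_{k-1} - 2 a_{k-2}.
Iterating: a_2 = 23, a_3 = 51, a_4 = 107, a_5 = 219, a_6 = 443, a_7 = 891, a_8 = 1787, a_9 = 3579, a_10 = 7163, a_11 = 14331, a_12 = 28667.
So the coefficient of x^12 is 28667.

28667


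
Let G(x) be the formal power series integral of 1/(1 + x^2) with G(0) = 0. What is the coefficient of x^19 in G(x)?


1/(1 + x^2) = sum_{j>=0} (-1)^j x^(2j). Integrating termwise with G(0) = 0:
G(x) = sum_{j>=0} (-1)^j x^(2j+1) / (2j+1) = arctan(x).
Only odd powers are nonzero. For x^19 write 19 = 2*9 + 1, giving
(-1)^9 / 19 = -1/19 = -1/19.

-1/19


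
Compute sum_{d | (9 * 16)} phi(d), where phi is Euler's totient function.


First, 9 * 16 = 144. One classical identity is sum_{d | n} phi(d) = n (each k in [1, n] has a unique gcd with n, and among the k's with gcd(k, n) = n/d there are phi(d) of them). So the sum equals 144. We also verify directly:
Divisors of 144: 1, 2, 3, 4, 6, 8, 9, 12, 16, 18, 24, 36, 48, 72, 144.
phi values: 1, 1, 2, 2, 2, 4, 6, 4, 8, 6, 8, 12, 16, 24, 48.
Sum = 144.

144


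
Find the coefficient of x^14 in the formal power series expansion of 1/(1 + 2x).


Write 1/(1 + c x) = 1/(1 - (-c) x) and apply the geometric-series identity
1/(1 - y) = sum_{k>=0} y^k to get 1/(1 + c x) = sum_{k>=0} (-c)^k x^k.
So the coefficient of x^k is (-c)^k = (-1)^k * c^k.
Here c = 2 and k = 14:
(-2)^14 = 1 * 16384 = 16384

16384


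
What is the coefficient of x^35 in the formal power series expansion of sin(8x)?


The Maclaurin series is sin(t) = sum_{k>=0} (-1)^k t^(2k+1) / (2k+1)!, so substituting t = 8x, only odd powers of x are nonzero, with coefficient of x^(2k+1) equal to (-1)^k 8^(2k+1) / (2k+1)!.
Write 35 = 2*17 + 1, giving the coefficient (-1)^17 * 8^35 / 35! = -40564819207303340847894502572032/10333147966386144929666651337523200000000 = -9444732965739290427392/2405873491984360136479756640625.

-9444732965739290427392/2405873491984360136479756640625


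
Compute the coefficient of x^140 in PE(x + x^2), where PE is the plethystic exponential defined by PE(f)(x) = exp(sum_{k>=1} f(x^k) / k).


With f(x) = x + x^2, the exponent is sum_{k>=1} (x^k + x^(2k)) / k = -ln(1 - x) - ln(1 - x^2). Exponentiating:
PE(x + x^2) = 1 / ((1 - x)(1 - x^2)).
This is the generating function for partitions of n into parts of size 1 or 2. The number of 2's can be any j in 0..70, and the rest are 1's, so
[x^140] = floor(140/2) + 1 = 71.

71


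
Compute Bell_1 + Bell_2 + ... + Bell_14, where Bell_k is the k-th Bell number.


Recall Bell_k counts set partitions of a k-set (with Bell_0 = 1 by convention).
Bell_1 through Bell_14: 1, 2, 5, 15, 52, 203, 877, 4140, 21147, 115975, 678570, 4213597, 27644437, 190899322
Sum = 1 + 2 + 5 + 15 + 52 + 203 + 877 + 4140 + 21147 + 115975 + 678570 + 4213597 + 27644437 + 190899322 = 223578343.

223578343


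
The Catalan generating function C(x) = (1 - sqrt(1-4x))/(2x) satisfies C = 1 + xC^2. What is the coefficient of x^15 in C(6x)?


Substituting x -> 6x scales the n-th coefficient by 6^n, so [x^15] C(6x) = 6^15 * C_15.
C_15 = C(2*15, 15)/(16) = 155117520/16 = 9694845.
So 6^15 * 9694845 = 470184984576 * 9694845 = 4558370546791710720.

4558370546791710720


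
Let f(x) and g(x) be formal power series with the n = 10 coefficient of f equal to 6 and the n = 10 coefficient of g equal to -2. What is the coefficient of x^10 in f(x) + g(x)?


Addition of formal power series is termwise.
The coefficient of x^10 in f + g = 6 + -2
= 4

4


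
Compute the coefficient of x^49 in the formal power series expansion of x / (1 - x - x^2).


Let f(x) = sum_{k>=0} a_k x^k. Multiplying f(x) * (1 - x - x^2) = x and matching coefficients gives a_0 = 0, a_1 = 1, and a_k = a_{k-1} + a_{k-2} for k >= 2. These are the Fibonacci numbers F_k.
Iterating from F_0 = 0, F_1 = 1:
F_0=0, F_1=1, F_2=1, F_3=2, F_4=3, F_5=5, F_6=8, F_7=13, F_8=21, F_9=34, ...
F_49 = 7778742049.

7778742049


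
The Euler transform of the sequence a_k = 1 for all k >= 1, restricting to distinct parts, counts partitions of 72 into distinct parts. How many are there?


Partitions of 72 into distinct parts can be computed via generating function.
Product (1+x)(1+x^2)(1+x^3)...
The coefficient of x^72 = 36352

36352


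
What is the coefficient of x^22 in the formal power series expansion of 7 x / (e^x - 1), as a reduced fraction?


The exponential generating function for Bernoulli numbers is
x / (e^x - 1) = sum_{k>=0} B_k x^k / k!.
So the coefficient of x^22 in 7 x / (e^x - 1) is 7 B_22 / 22!.
Computing: B_22 = 854513/138, 22! = 1124000727777607680000, giving
7 * 854513/138 / 1124000727777607680000 = 77683/2014442862770257920000.

77683/2014442862770257920000


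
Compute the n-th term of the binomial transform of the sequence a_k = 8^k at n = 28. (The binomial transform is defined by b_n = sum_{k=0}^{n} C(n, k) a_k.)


With a_k = 8^k, b_n = sum_{k=0}^{n} C(n, k) 8^k = (1 + 8)^n by the binomial theorem.
For n = 28: (1 + 8)^28 = 9^28 = 523347633027360537213511521.

523347633027360537213511521


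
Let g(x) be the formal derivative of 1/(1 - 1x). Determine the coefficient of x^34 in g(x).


Differentiate termwise: d/dx sum_{k>=0} 1^k x^k = sum_{k>=1} k 1^k x^(k-1) = sum_{j>=0} (j+1) 1^(j+1) x^j.
Equivalently, d/dx [1/(1 - 1x)] = 1/(1 - 1x)^2.
For j = 34: 35 * 1^35 = 35 * 1 = 35.

35


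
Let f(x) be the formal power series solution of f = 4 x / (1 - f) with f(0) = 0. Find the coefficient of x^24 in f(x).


Apply Lagrange inversion: f = 4 x * phi(f) with phi(t) = 1/(1 - t), so
[x^n] f = 4^n * (1/n) [t^(n-1)] phi(t)^n = 4^n * (1/n) [t^(n-1)] (1 - t)^(-n) = 4^n * (1/n) C(2n - 2, n - 1) = 4^n * C_{n-1}.
For n = 24: C_23 = C(46, 23) / 24 = 8233430727600/24 = 343059613650.
With the 4^24 = 281474976710656 factor, the coefficient is 281474976710656 * 343059613650 = 96562696762500395198054400.

96562696762500395198054400


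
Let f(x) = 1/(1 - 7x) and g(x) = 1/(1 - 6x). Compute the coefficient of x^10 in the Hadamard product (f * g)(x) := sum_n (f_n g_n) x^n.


f has coefficients f_k = 7^k and g has coefficients g_k = 6^k, so the Hadamard product has coefficient (f*g)_k = 7^k * 6^k = 42^k.
For k = 10: 42^10 = 17080198121677824.

17080198121677824


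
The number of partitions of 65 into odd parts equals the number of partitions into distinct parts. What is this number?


Computing partitions of 65 into odd parts (1, 3, 5, ...):
Using the generating function prod_{k>=0} 1/(1-x^(2k+1)),
the count is 18200

18200


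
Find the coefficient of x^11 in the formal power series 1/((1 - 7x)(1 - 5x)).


By partial fractions or Cauchy convolution:
The coefficient equals sum_{k=0}^{11} 7^k * 5^(11-k).
= 6798573288

6798573288


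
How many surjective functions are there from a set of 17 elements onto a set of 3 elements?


By inclusion-exclusion on which target elements are missed, the number of surjections from an n-set onto a k-set is
surj(n, k) = sum_{j=0}^{k} (-1)^j C(k, j) (k - j)^n.
Equivalently surj(n, k) = k! * S(n, k), where S(n, k) is the Stirling number of the second kind.
For n = 17, k = 3:
S(17, 3) = 21457825, so
surj = 3! * 21457825 = 6 * 21457825 = 128746950.

128746950


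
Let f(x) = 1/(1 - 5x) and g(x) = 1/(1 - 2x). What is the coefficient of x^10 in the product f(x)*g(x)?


The coefficient of x^n in f*g is the Cauchy product: sum_{k=0}^{n} a^k * b^(n-k).
With a=5, b=2, n=10:
sum_{k=0}^{10} 5^k * 2^(10-k)
= 16275359

16275359


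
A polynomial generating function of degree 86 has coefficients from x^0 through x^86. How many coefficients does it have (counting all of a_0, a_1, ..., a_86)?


A polynomial of degree 86 takes the form a_0 + a_1 x + ... + a_86 x^86.
The number of coefficients is 86 + 1 = 87.

87


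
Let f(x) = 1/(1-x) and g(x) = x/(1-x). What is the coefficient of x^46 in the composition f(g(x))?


First simplify the composition: f(g(x)) = 1/(1 - x/(1-x)) = (1-x)/((1-x) - x) = (1-x)/(1-2x).
Now extract the coefficient. Write (1-x)/(1-2x) = 1/(1-2x) - x/(1-2x).
The coefficient of x^n in 1/(1-2x) is 2^n, and in x/(1-2x) is 2^(n-1) (for n >= 1).
So the coefficient of x^46 is 2^46 - 2^45 = 70368744177664 - 35184372088832 = 35184372088832.

35184372088832


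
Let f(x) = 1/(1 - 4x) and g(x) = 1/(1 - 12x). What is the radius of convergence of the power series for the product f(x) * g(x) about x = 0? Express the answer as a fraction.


The radius of 1/(1 - 4x) is 1/4 (nearest singularity at x = 1/4), and the radius of 1/(1 - 12x) is 1/12.
The product f(x)*g(x) = 1/((1 - 4x)(1 - 12x)) has singularities at both 1/4 and 1/12, so its radius of convergence is the distance to the nearest one:
min(1/4, 1/12) = 1/12.

1/12


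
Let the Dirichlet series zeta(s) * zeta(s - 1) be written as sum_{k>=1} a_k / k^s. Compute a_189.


Convolution gives a_k = sum_{d | k} d * 1 = sum_{d | k} d = sigma(k), the sum of positive divisors of k.
For k = 189, the divisors are 1, 3, 7, 9, 21, 27, 63, 189, so
sigma(189) = 1 + 3 + 7 + 9 + 21 + 27 + 63 + 189 = 320.

320


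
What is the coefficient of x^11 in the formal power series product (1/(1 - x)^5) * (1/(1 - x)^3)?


Combine the factors: (1/(1 - x)^5) * (1/(1 - x)^3) = 1/(1 - x)^8.
Then use 1/(1 - x)^r = sum_{k>=0} C(k + r - 1, r - 1) x^k with r = 8 and k = 11:
C(18, 7) = 31824.

31824


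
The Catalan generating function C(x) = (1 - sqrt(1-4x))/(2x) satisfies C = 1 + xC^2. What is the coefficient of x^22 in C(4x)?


Substituting x -> 4x scales the n-th coefficient by 4^n, so [x^22] C(4x) = 4^22 * C_22.
C_22 = C(2*22, 22)/(23) = 2104098963720/23 = 91482563640.
So 4^22 * 91482563640 = 17592186044416 * 91482563640 = 1609378279375006586634240.

1609378279375006586634240


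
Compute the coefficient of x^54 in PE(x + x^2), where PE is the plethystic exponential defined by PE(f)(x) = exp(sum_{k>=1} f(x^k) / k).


With f(x) = x + x^2, the exponent is sum_{k>=1} (x^k + x^(2k)) / k = -ln(1 - x) - ln(1 - x^2). Exponentiating:
PE(x + x^2) = 1 / ((1 - x)(1 - x^2)).
This is the generating function for partitions of n into parts of size 1 or 2. The number of 2's can be any j in 0..27, and the rest are 1's, so
[x^54] = floor(54/2) + 1 = 28.

28


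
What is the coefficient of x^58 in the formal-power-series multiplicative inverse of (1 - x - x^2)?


Let the inverse be f(x) = sum_{k>=0} a_k x^k. From f(x) * (1 - x - x^2) = 1 and matching coefficients:
 x^0: a_0 = 1.
 x^1: a_1 - a_0 = 0, so a_1 = 1.
 x^k (k >= 2): a_k - a_{k-1} - a_{k-2} = 0, i.e. a_k = a_{k-1} + a_{k-2}.
This is the Fibonacci-type recurrence shifted so that a_0 = a_1 = 1.
Iterating: a_0=1, a_1=1, a_2=2, a_3=3, a_4=5, a_5=8, a_6=13, a_7=21, a_8=34, a_9=55, ...
a_58 = 956722026041.

956722026041


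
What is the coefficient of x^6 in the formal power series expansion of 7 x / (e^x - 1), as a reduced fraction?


The exponential generating function for Bernoulli numbers is
x / (e^x - 1) = sum_{k>=0} B_k x^k / k!.
So the coefficient of x^6 in 7 x / (e^x - 1) is 7 B_6 / 6!.
Computing: B_6 = 1/42, 6! = 720, giving
7 * 1/42 / 720 = 1/4320.

1/4320


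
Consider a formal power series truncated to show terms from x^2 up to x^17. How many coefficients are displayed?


From x^2 to x^17 inclusive, the count is 17 - 2 + 1 = 16.

16


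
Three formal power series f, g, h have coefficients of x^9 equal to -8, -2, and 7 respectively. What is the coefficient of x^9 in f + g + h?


Series addition is componentwise:
-8 + -2 + 7
= -3

-3


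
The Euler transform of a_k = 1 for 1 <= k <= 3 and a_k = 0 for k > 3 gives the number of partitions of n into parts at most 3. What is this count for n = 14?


Partitions of 14 into parts at most 3:
Using generating function (1-x)^(-1)(1-x^2)^(-1)(1-x^3)^(-1),
the coefficient of x^14 = 24

24


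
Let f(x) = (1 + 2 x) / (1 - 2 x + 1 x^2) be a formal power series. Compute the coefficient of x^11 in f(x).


Write f(x) = sum_{k>=0} a_k x^k. Multiplying both sides by 1 - 2 x + 1 x^2 gives
(1 - 2 x + 1 x^2) sum_{k>=0} a_k x^k = 1 + 2 x.
Matching coefficients:
 x^0: a_0 = 1
 x^1: a_1 - 2 a_0 = 2  =>  a_1 = 2*1 + 2 = 4
 x^k (k >= 2): a_k = 2 a_{k-1} - 1 a_{k-2}.
Iterating: a_2 = 7, a_3 = 10, a_4 = 13, a_5 = 16, a_6 = 19, a_7 = 22, a_8 = 25, a_9 = 28, a_10 = 31, a_11 = 34.
So the coefficient of x^11 is 34.

34


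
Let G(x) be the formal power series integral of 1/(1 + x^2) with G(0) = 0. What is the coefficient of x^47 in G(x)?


1/(1 + x^2) = sum_{j>=0} (-1)^j x^(2j). Integrating termwise with G(0) = 0:
G(x) = sum_{j>=0} (-1)^j x^(2j+1) / (2j+1) = arctan(x).
Only odd powers are nonzero. For x^47 write 47 = 2*23 + 1, giving
(-1)^23 / 47 = -1/47 = -1/47.

-1/47


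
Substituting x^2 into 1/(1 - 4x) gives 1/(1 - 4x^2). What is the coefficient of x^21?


Since 1/(1 - 4x^2) only has even powers of x,
the coefficient of x^21 (odd) is 0.

0


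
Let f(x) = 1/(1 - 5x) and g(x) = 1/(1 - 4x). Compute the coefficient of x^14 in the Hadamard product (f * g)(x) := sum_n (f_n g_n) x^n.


f has coefficients f_k = 5^k and g has coefficients g_k = 4^k, so the Hadamard product has coefficient (f*g)_k = 5^k * 4^k = 20^k.
For k = 14: 20^14 = 1638400000000000000.

1638400000000000000


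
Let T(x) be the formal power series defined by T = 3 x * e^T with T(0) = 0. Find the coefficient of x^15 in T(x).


Apply the Lagrange inversion formula: if T = 3 x * phi(T) with phi(t) = e^t, then
[x^n] T = 3^n * (1/n) [t^(n-1)] phi(t)^n = 3^n * (1/n) [t^(n-1)] e^(n t) = 3^n * (1/n) * n^(n-1) / (n-1)! = 3^n * n^(n-1) / n!.
When c = 1 this is the Cayley count of rooted labeled trees on n vertices, divided by n!.
For n = 15: 3^15 * 15^14 / 15! = 14348907 * 29192926025390625/1307674368000 = 4596834903662109375/14350336.

4596834903662109375/14350336


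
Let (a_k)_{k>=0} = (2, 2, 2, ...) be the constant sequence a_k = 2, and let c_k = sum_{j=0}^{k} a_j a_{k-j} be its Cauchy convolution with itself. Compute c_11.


Since a_j = 2 for all j >= 0, the convolution sum becomes
c_k = sum_{j=0}^{k} 2 * 2 = 4 * (k + 1).
Equivalently, the generating function of (a_k) is 2/(1 - x) and its square is 4/(1 - x)^2 = sum_{k>=0} 4(k + 1) x^k.
For k = 11: 4 * 12 = 48.

48


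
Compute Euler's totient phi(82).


phi(n) counts integers in [1, n] coprime to n. Using the multiplicative formula phi(n) = n * prod_{p | n} (1 - 1/p):
82 = 2 * 41, so
phi(82) = 82 * (1 - 1/2) * (1 - 1/41) = 40.

40


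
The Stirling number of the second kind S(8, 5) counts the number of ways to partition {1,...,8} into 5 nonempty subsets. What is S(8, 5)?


Using the explicit formula S(n,k) = (1/k!) sum_{j=0}^{k} (-1)^(k-j) C(k,j) j^n:
S(8, 5) = 1050
Equivalently, S(n,k) is n! times the coefficient of x^n in the EGF (e^x - 1)^k / k!.

1050


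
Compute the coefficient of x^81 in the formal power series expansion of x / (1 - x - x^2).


Let f(x) = sum_{k>=0} a_k x^k. Multiplying f(x) * (1 - x - x^2) = x and matching coefficients gives a_0 = 0, a_1 = 1, and a_k = a_{k-1} + a_{k-2} for k >= 2. These are the Fibonacci numbers F_k.
Iterating from F_0 = 0, F_1 = 1:
F_0=0, F_1=1, F_2=1, F_3=2, F_4=3, F_5=5, F_6=8, F_7=13, F_8=21, F_9=34, ...
F_81 = 37889062373143906.

37889062373143906


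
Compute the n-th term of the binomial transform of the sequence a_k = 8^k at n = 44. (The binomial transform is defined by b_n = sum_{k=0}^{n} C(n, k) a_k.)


With a_k = 8^k, b_n = sum_{k=0}^{n} C(n, k) 8^k = (1 + 8)^n by the binomial theorem.
For n = 44: (1 + 8)^44 = 9^44 = 969773729787523602876821942164080815560161.

969773729787523602876821942164080815560161


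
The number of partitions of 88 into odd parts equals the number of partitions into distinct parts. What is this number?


Computing partitions of 88 into odd parts (1, 3, 5, ...):
Using the generating function prod_{k>=0} 1/(1-x^(2k+1)),
the count is 159046

159046


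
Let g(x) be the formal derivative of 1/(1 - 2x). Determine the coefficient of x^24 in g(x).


Differentiate termwise: d/dx sum_{k>=0} 2^k x^k = sum_{k>=1} k 2^k x^(k-1) = sum_{j>=0} (j+1) 2^(j+1) x^j.
Equivalently, d/dx [1/(1 - 2x)] = 2/(1 - 2x)^2.
For j = 24: 25 * 2^25 = 25 * 33554432 = 838860800.

838860800


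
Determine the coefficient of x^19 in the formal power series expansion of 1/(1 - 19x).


The geometric series identity gives 1/(1 - c x) = sum_{k>=0} c^k x^k, so the coefficient of x^k is c^k.
Here c = 19 and k = 19.
Computing: 19^19 = 1978419655660313589123979

1978419655660313589123979


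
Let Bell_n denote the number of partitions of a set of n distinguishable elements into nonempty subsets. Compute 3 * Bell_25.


Bell_25 can be computed from the Bell triangle or from Dobinski's identity Bell_n = (1/e) * sum_{k>=0} k^n / k!.
Computing Bell_25 = 4638590332229999353.
Then 3 * 4638590332229999353 = 13915770996689998059.

13915770996689998059


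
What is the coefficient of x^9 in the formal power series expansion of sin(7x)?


The Maclaurin series is sin(t) = sum_{k>=0} (-1)^k t^(2k+1) / (2k+1)!, so substituting t = 7x, only odd powers of x are nonzero, with coefficient of x^(2k+1) equal to (-1)^k 7^(2k+1) / (2k+1)!.
Write 9 = 2*4 + 1, giving the coefficient (-1)^4 * 7^9 / 9! = 40353607/362880 = 5764801/51840.

5764801/51840


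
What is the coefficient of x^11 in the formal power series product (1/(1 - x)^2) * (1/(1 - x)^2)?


Combine the factors: (1/(1 - x)^2) * (1/(1 - x)^2) = 1/(1 - x)^4.
Then use 1/(1 - x)^r = sum_{k>=0} C(k + r - 1, r - 1) x^k with r = 4 and k = 11:
C(14, 3) = 364.

364


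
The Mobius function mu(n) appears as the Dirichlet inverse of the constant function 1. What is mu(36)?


36 has a squared prime factor, so mu(36) = 0.
Factorization reveals a repeated prime.

0


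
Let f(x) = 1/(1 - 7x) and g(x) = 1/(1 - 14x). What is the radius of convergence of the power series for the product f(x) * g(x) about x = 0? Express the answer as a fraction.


The radius of 1/(1 - 7x) is 1/7 (nearest singularity at x = 1/7), and the radius of 1/(1 - 14x) is 1/14.
The product f(x)*g(x) = 1/((1 - 7x)(1 - 14x)) has singularities at both 1/7 and 1/14, so its radius of convergence is the distance to the nearest one:
min(1/7, 1/14) = 1/14.

1/14


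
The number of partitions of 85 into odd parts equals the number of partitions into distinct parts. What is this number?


Computing partitions of 85 into odd parts (1, 3, 5, ...):
Using the generating function prod_{k>=0} 1/(1-x^(2k+1)),
the count is 121792

121792


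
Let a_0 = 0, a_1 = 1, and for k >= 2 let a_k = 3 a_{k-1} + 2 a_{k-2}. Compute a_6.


Iterating the recurrence forward:
a_0 = 0
a_1 = 1
a_2 = 3*1 + 2*0 = 3
a_3 = 3*3 + 2*1 = 11
a_4 = 3*11 + 2*3 = 39
a_5 = 3*39 + 2*11 = 139
a_6 = 3*139 + 2*39 = 495
So a_6 = 495.

495


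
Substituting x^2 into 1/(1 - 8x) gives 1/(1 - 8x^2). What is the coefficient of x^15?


Since 1/(1 - 8x^2) only has even powers of x,
the coefficient of x^15 (odd) is 0.

0


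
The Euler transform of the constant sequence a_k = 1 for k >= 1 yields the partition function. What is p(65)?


The Euler transform converts the sequence a_k = 1 into the number of integer partitions.
Using the recurrence or dynamic programming:
p(65) = 2012558

2012558


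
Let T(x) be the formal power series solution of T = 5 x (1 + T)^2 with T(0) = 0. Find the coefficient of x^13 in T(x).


Apply the Lagrange inversion formula: if T = 5 x * phi(T) with phi(t) = (1 + t)^2, then [x^n] T = 5^n * (1/n) [t^(n-1)] phi(t)^n = 5^n * (1/n) [t^(n-1)] (1 + t)^(2n) = 5^n * (1/n) C(2n, n-1).
Using the identity C(2n, n-1) = C(2n, n) * n / (n+1), the unscaled factor equals C(2n, n) / (n+1) = C_n, the n-th Catalan number.
For n = 13: C_13 = C(26, 13) / 14 = 10400600/14 = 742900.
With the 5^13 = 1220703125 factor, the coefficient is 1220703125 * 742900 = 906860351562500.

906860351562500


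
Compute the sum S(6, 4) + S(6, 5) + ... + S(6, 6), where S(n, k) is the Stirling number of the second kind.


By definition, S(n, k) counts partitions of an n-set into exactly k nonempty blocks.
Computing row n = 6 for k = 4..6:
S(6, k): 65, 15, 1
Sum = 81.

81


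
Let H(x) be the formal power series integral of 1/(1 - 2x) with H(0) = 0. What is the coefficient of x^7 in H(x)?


1/(1 - 2x) = sum_{k>=0} 2^k x^k. Integrating termwise with H(0) = 0:
H(x) = sum_{k>=0} 2^k x^(k+1) / (k+1) = sum_{m>=1} 2^(m-1) x^m / m.
For m = 7: 2^6/7 = 64/7 = 64/7.

64/7


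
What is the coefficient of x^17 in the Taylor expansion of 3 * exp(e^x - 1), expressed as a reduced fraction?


exp(e^x - 1) = sum_{k>=0} Bell_k x^k / k!, where Bell_k is the k-th Bell number.
So the coefficient of x^17 is 3 * Bell_17 / 17!.
Computing: Bell_17 = 82864869804 and 17! = 355687428096000, giving
3 * 82864869804/355687428096000 = 255755771/365933568000.

255755771/365933568000


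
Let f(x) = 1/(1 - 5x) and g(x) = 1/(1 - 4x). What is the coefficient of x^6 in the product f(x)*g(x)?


The coefficient of x^n in f*g is the Cauchy product: sum_{k=0}^{n} a^k * b^(n-k).
With a=5, b=4, n=6:
sum_{k=0}^{6} 5^k * 4^(6-k)
= 61741

61741


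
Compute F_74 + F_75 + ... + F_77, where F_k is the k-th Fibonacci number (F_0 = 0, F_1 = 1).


Use the identity sum_{k=0}^{N} F_k = F_{N+2} - 1 (which follows from F_{k+2} - F_{k+1} = F_k). Then
sum_{k=74}^{77} F_k = (F_{79} - 1) - (F_{75} - 1) = F_{79} - F_{75}.
Computing: F_{79} = 14472334024676221, F_{75} = 2111485077978050, so
Sum = 14472334024676221 - 2111485077978050 = 12360848946698171.

12360848946698171


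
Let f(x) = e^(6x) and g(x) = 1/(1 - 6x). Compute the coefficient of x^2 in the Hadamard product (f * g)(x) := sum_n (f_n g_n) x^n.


Expanding: f_k = 6^k/k! (from e^(6x)) and g_k = 6^k (from 1/(1 - 6x)). So the Hadamard coefficient (f * g)_k = 6^k 6^k / k! = (36)^k / k!.
For k = 2: 36^2/2! = 1296/2 = 648.

648


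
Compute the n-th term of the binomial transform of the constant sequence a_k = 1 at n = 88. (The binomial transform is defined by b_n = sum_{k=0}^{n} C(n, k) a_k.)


With a_k = 1 for all k, b_n = sum_{k=0}^{n} C(n, k) = 2^n by the binomial theorem.
For n = 88: 2^88 = 309485009821345068724781056.

309485009821345068724781056


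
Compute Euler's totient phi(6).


phi(n) counts integers in [1, n] coprime to n. Using the multiplicative formula phi(n) = n * prod_{p | n} (1 - 1/p):
6 = 2 * 3, so
phi(6) = 6 * (1 - 1/2) * (1 - 1/3) = 2.

2


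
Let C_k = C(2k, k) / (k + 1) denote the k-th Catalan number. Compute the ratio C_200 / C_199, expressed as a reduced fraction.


Using C_k = (2k)! / (k! (k+1)!), the ratio C_{k+1}/C_k simplifies to
C_{k+1}/C_k = [(2k+2)! / ((k+1)! (k+2)!)] * [k! (k+1)! / (2k)!]
 = (2k+2)(2k+1) / ((k+1)(k+2)) = 2(2k+1) / (k+2).
For k = 199: 2(2*199 + 1) / (199 + 2) = 798/201 = 266/67.

266/67


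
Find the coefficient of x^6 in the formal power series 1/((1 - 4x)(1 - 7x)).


By partial fractions or Cauchy convolution:
The coefficient equals sum_{k=0}^{6} 4^k * 7^(6-k).
= 269053

269053


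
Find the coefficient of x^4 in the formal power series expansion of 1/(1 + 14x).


Write 1/(1 + c x) = 1/(1 - (-c) x) and apply the geometric-series identity
1/(1 - y) = sum_{k>=0} y^k to get 1/(1 + c x) = sum_{k>=0} (-c)^k x^k.
So the coefficient of x^k is (-c)^k = (-1)^k * c^k.
Here c = 14 and k = 4:
(-14)^4 = 1 * 38416 = 38416

38416


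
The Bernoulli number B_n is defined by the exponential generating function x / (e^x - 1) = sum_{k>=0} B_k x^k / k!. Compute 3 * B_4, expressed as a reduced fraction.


Bernoulli numbers can also be computed recursively via B_0 = 1 and sum_{j=0}^{m} C(m+1, j) B_j = 0 for m >= 1. Odd-index Bernoulli numbers vanish for k >= 3.
Computing B_4 = -1/30, so 3 * B_4 = 3 * -1/30 = -1/10.

-1/10


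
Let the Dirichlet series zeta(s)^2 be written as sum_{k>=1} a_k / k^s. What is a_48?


The Dirichlet convolution of the constant function 1 with itself gives (1 * 1)(k) = sum_{d | k} 1 = d(k), the number of positive divisors of k.
Since zeta(s) = sum_{k>=1} 1/k^s, we have zeta(s)^2 = sum_{k>=1} d(k)/k^s, so a_k = d(k).
For k = 48: the divisors are 1, 2, 3, 4, 6, 8, 12, 16, 24, 48.
Count = 10.

10


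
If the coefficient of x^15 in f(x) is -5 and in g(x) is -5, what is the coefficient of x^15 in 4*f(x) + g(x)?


Scalar multiplication scales coefficients: 4 * -5 = -20.
Then add the g coefficient: -20 + -5
= -25

-25


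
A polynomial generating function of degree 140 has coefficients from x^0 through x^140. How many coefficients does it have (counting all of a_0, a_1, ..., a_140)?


A polynomial of degree 140 takes the form a_0 + a_1 x + ... + a_140 x^140.
The number of coefficients is 140 + 1 = 141.

141


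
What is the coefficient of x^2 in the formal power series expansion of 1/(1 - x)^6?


The expansion 1/(1 - x)^r = sum_{k>=0} C(k + r - 1, r - 1) x^k follows from the multiset / negative-binomial theorem (or from repeated differentiation of the geometric series).
For r = 6 and k = 2:
C(7, 5) = 5040 / (120 * 2) = 21.

21


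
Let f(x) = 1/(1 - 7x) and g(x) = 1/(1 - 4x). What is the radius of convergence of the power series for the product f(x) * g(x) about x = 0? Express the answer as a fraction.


The radius of 1/(1 - 7x) is 1/7 (nearest singularity at x = 1/7), and the radius of 1/(1 - 4x) is 1/4.
The product f(x)*g(x) = 1/((1 - 7x)(1 - 4x)) has singularities at both 1/7 and 1/4, so its radius of convergence is the distance to the nearest one:
min(1/7, 1/4) = 1/7.

1/7


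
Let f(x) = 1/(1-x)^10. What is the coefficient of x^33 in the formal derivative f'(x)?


Differentiate: d/dx [ 1/(1-x)^r ] = r / (1-x)^(r+1).
Here r = 10, so f'(x) = 10 / (1-x)^11.
The expansion of 1/(1-x)^(r+1) has coefficient of x^n equal to C(n+r, r).
So the coefficient of x^33 in f'(x) is
10 * C(43, 10) = 10 * 1917334783 = 19173347830

19173347830


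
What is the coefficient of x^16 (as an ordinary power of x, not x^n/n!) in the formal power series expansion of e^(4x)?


The exponential series is e^y = sum_{k>=0} y^k / k!. Substituting y = 4x gives
e^(4x) = sum_{k>=0} 4^k x^k / k!.
So the coefficient of x^n is a^n/n! with a = 4, n = 16:
4^16 / 16! = 4294967296/20922789888000 = 131072/638512875

131072/638512875


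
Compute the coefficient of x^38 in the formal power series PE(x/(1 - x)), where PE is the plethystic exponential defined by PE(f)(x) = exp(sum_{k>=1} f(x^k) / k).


For f(x) = x/(1 - x) we have
sum_{k>=1} f(x^k) / k = sum_{k>=1} (1/k) * x^k / (1 - x^k) = sum_{k, m >= 1} x^(k m) / k,
which after exponentiating simplifies to
PE(x/(1 - x)) = prod_{k>=1} 1 / (1 - x^k).
This is the generating function for the partition function p(n), so the coefficient of x^38 is p(38).
Computing p(38) by dynamic programming over parts 1, 2, ..., 38: p(38) = 26015.

26015


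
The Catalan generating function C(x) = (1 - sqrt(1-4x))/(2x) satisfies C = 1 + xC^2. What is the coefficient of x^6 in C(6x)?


Substituting x -> 6x scales the n-th coefficient by 6^n, so [x^6] C(6x) = 6^6 * C_6.
C_6 = C(2*6, 6)/(7) = 924/7 = 132.
So 6^6 * 132 = 46656 * 132 = 6158592.

6158592


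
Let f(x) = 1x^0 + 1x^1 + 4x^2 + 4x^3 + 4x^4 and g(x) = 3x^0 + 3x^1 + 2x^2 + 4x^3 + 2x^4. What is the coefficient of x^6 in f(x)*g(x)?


Cauchy product at x^6:
4*2 + 4*4 + 4*2
= 32

32


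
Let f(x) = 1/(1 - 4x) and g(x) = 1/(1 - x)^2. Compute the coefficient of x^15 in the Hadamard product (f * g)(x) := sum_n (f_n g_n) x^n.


f has coefficients f_k = 4^k. For g = 1/(1 - x)^2 the coefficient is g_k = C(k + 1, 1) = k + 1. The Hadamard coefficient is (f * g)_k = 4^k * (k + 1).
For k = 15: 4^15 * 16 = 1073741824 * 16 = 17179869184.

17179869184


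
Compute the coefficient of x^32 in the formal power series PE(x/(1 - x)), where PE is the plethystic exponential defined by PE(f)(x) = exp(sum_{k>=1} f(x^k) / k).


For f(x) = x/(1 - x) we have
sum_{k>=1} f(x^k) / k = sum_{k>=1} (1/k) * x^k / (1 - x^k) = sum_{k, m >= 1} x^(k m) / k,
which after exponentiating simplifies to
PE(x/(1 - x)) = prod_{k>=1} 1 / (1 - x^k).
This is the generating function for the partition function p(n), so the coefficient of x^32 is p(32).
Computing p(32) by dynamic programming over parts 1, 2, ..., 32: p(32) = 8349.

8349


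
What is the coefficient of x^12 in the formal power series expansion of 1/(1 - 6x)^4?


The general identity 1/(1 - c x)^r = sum_{k>=0} c^k C(k + r - 1, r - 1) x^k follows by substituting y = c x into 1/(1 - y)^r = sum_{k>=0} C(k + r - 1, r - 1) y^k.
For c = 6, r = 4, k = 12:
6^12 * C(15, 3) = 2176782336 * 455 = 990435962880.

990435962880


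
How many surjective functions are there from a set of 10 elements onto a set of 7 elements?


By inclusion-exclusion on which target elements are missed, the number of surjections from an n-set onto a k-set is
surj(n, k) = sum_{j=0}^{k} (-1)^j C(k, j) (k - j)^n.
Equivalently surj(n, k) = k! * S(n, k), where S(n, k) is the Stirling number of the second kind.
For n = 10, k = 7:
S(10, 7) = 5880, so
surj = 7! * 5880 = 5040 * 5880 = 29635200.

29635200


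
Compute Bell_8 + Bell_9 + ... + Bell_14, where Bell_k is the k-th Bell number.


Recall Bell_k counts set partitions of a k-set (with Bell_0 = 1 by convention).
Bell_8 through Bell_14: 4140, 21147, 115975, 678570, 4213597, 27644437, 190899322
Sum = 4140 + 21147 + 115975 + 678570 + 4213597 + 27644437 + 190899322 = 223577188.

223577188


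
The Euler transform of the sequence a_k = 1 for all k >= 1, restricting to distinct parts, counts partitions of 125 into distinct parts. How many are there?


Partitions of 125 into distinct parts can be computed via generating function.
Product (1+x)(1+x^2)(1+x^3)...
The coefficient of x^125 = 3207086

3207086


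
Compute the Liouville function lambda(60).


The Liouville function is lambda(k) = (-1)^Omega(k), where Omega(k) counts the prime factors of k with multiplicity.
Factoring: 60 = 2 * 2 * 3 * 5, so Omega(60) = 4.
lambda(60) = (-1)^4 = 1.

1


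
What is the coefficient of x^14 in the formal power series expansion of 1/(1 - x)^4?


The negative binomial / multiset identity is
1/(1 - x)^r = sum_{k>=0} C(k + r - 1, r - 1) x^k.
Here r = 4 and k = 14, so the coefficient is
C(14 + 3, 3) = C(17, 3)
= 680

680


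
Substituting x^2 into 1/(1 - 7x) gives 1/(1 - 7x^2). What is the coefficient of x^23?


Since 1/(1 - 7x^2) only has even powers of x,
the coefficient of x^23 (odd) is 0.

0


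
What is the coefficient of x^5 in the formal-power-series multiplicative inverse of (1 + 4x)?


The inverse is 1/(1 + 4x). Apply the geometric identity 1/(1 - y) = sum_{k>=0} y^k with y = -4x:
1/(1 + 4x) = sum_{k>=0} (-4)^k x^k.
So the coefficient of x^5 is (-4)^5 = -1024.

-1024


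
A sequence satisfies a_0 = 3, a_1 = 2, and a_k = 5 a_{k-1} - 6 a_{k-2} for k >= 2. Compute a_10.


The characteristic equation is t^2 - 5 t + 6 = 0, with roots r_1 = 3 and r_2 = 2 (so c_1 = r_1 + r_2, c_2 = -r_1 r_2 as required).
One can use the closed form a_n = A r_1^n + B r_2^n, but direct iteration is more reliable:
a_0 = 3, a_1 = 2, a_2 = -8, a_3 = -52, a_4 = -212, a_5 = -748, a_6 = -2468, a_7 = -7852, a_8 = -24452, a_9 = -75148, a_10 = -229028.
So a_10 = -229028.

-229028


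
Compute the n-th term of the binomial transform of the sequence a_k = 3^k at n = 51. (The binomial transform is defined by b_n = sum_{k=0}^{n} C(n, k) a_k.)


With a_k = 3^k, b_n = sum_{k=0}^{n} C(n, k) 3^k = (1 + 3)^n by the binomial theorem.
For n = 51: (1 + 3)^51 = 4^51 = 5070602400912917605986812821504.

5070602400912917605986812821504


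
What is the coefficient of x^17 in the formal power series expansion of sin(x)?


The Maclaurin series is sin(t) = sum_{k>=0} (-1)^k t^(2k+1) / (2k+1)!, so substituting t = x, only odd powers of x are nonzero, with coefficient of x^(2k+1) equal to (-1)^k / (2k+1)!.
Write 17 = 2*8 + 1, giving the coefficient (-1)^8 / 17! = 1/355687428096000 = 1/355687428096000.

1/355687428096000


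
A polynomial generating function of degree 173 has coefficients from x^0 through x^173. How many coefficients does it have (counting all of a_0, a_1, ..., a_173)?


A polynomial of degree 173 takes the form a_0 + a_1 x + ... + a_173 x^173.
The number of coefficients is 173 + 1 = 174.

174


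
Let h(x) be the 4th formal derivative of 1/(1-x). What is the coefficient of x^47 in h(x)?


Differentiating 4 times: d^4/dx^4 [1/(1-x)] = 4!/(1-x)^5.
The expansion 1/(1-x)^5 = sum_{k>=0} C(k+4, 4) x^k, so the coefficient of x^n in 4!/(1-x)^5 is 4! * C(n+4, 4).
For n = 47: 24 * C(51, 4) = 24 * 249900 = 5997600

5997600


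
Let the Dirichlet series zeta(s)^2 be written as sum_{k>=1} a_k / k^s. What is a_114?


The Dirichlet convolution of the constant function 1 with itself gives (1 * 1)(k) = sum_{d | k} 1 = d(k), the number of positive divisors of k.
Since zeta(s) = sum_{k>=1} 1/k^s, we have zeta(s)^2 = sum_{k>=1} d(k)/k^s, so a_k = d(k).
For k = 114: the divisors are 1, 2, 3, 6, 19, 38, 57, 114.
Count = 8.

8


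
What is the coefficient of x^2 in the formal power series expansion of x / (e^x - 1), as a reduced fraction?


The exponential generating function for Bernoulli numbers is
x / (e^x - 1) = sum_{k>=0} B_k x^k / k!.
So the coefficient of x^2 in x / (e^x - 1) is B_2 / 2!.
Computing: B_2 = 1/6, 2! = 2, giving
1/6 / 2 = 1/12.

1/12


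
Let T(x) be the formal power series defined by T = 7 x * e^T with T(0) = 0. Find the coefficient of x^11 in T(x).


Apply the Lagrange inversion formula: if T = 7 x * phi(T) with phi(t) = e^t, then
[x^n] T = 7^n * (1/n) [t^(n-1)] phi(t)^n = 7^n * (1/n) [t^(n-1)] e^(n t) = 7^n * (1/n) * n^(n-1) / (n-1)! = 7^n * n^(n-1) / n!.
When c = 1 this is the Cayley count of rooted labeled trees on n vertices, divided by n!.
For n = 11: 7^11 * 11^10 / 11! = 1977326743 * 25937424601/39916800 = 666061861144200059/518400.

666061861144200059/518400


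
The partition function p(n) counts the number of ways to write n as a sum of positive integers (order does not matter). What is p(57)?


Using the generating function prod_{k>=1} 1/(1-x^k), we compute p(57).
By dynamic programming over parts 1 through 57:
p(57) = 614154

614154


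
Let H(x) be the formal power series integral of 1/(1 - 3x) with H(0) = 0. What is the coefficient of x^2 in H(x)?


1/(1 - 3x) = sum_{k>=0} 3^k x^k. Integrating termwise with H(0) = 0:
H(x) = sum_{k>=0} 3^k x^(k+1) / (k+1) = sum_{m>=1} 3^(m-1) x^m / m.
For m = 2: 3^1/2 = 3/2 = 3/2.

3/2


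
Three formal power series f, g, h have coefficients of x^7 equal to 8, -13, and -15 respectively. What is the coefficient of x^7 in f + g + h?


Series addition is componentwise:
8 + -13 + -15
= -20

-20


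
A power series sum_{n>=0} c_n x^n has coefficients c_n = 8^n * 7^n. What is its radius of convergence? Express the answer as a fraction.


By the root test (Cauchy-Hadamard), the radius is R = 1 / limsup_n |c_n|^(1/n).
Here |c_n|^(1/n) = (8^n * 7^n)^(1/n) = 8 * 7 = 56 for all n.
So R = 1/56 = 1/56.

1/56


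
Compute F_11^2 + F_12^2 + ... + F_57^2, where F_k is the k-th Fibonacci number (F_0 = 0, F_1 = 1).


There is a standard identity sum_{k=0}^{N} F_k^2 = F_N * F_{N+1} (proved inductively from the telescoping relation F_k^2 = F_k F_{k+1} - F_{k-1} F_k). Then
sum_{k=11}^{57} F_k^2 = F_57 F_58 - F_10 F_11.
Computing: F_57 = 365435296162, F_58 = 591286729879, F_10 = 55, F_11 = 89.
Sum = 365435296162 * 591286729879 - 55 * 89 = 216077041249992859419503.

216077041249992859419503


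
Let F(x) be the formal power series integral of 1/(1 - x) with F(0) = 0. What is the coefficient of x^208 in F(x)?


1/(1 - x) = sum_{k>=0} x^k. Integrating termwise and using F(0) = 0 gives
F(x) = sum_{k>=0} x^(k+1) / (k+1) = sum_{m>=1} x^m / m = -ln(1 - x).
So the coefficient of x^208 is 1/208 = 1/208.

1/208


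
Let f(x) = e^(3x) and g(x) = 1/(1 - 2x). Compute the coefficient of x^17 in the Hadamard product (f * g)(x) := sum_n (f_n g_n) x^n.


Expanding: f_k = 3^k/k! (from e^(3x)) and g_k = 2^k (from 1/(1 - 2x)). So the Hadamard coefficient (f * g)_k = 3^k 2^k / k! = (6)^k / k!.
For k = 17: 6^17/17! = 16926659444736/355687428096000 = 708588/14889875.

708588/14889875


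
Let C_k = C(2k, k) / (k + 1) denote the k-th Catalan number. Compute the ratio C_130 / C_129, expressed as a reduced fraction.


Using C_k = (2k)! / (k! (k+1)!), the ratio C_{k+1}/C_k simplifies to
C_{k+1}/C_k = [(2k+2)! / ((k+1)! (k+2)!)] * [k! (k+1)! / (2k)!]
 = (2k+2)(2k+1) / ((k+1)(k+2)) = 2(2k+1) / (k+2).
For k = 129: 2(2*129 + 1) / (129 + 2) = 518/131 = 518/131.

518/131


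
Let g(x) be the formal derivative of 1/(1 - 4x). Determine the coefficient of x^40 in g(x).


Differentiate termwise: d/dx sum_{k>=0} 4^k x^k = sum_{k>=1} k 4^k x^(k-1) = sum_{j>=0} (j+1) 4^(j+1) x^j.
Equivalently, d/dx [1/(1 - 4x)] = 4/(1 - 4x)^2.
For j = 40: 41 * 4^41 = 41 * 4835703278458516698824704 = 198263834416799184651812864.

198263834416799184651812864


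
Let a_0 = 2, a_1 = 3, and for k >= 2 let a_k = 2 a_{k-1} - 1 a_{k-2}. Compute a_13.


Iterating the recurrence forward:
a_0 = 2
a_1 = 3
a_2 = 2*3 - 1*2 = 4
a_3 = 2*4 - 1*3 = 5
a_4 = 2*5 - 1*4 = 6
a_5 = 2*6 - 1*5 = 7
a_6 = 2*7 - 1*6 = 8
a_7 = 2*8 - 1*7 = 9
a_8 = 2*9 - 1*8 = 10
a_9 = 2*10 - 1*9 = 11
a_10 = 2*11 - 1*10 = 12
a_11 = 2*12 - 1*11 = 13
a_12 = 2*13 - 1*12 = 14
a_13 = 2*14 - 1*13 = 15
So a_13 = 15.

15


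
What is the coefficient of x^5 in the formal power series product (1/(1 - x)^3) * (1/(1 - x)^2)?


Combine the factors: (1/(1 - x)^3) * (1/(1 - x)^2) = 1/(1 - x)^5.
Then use 1/(1 - x)^r = sum_{k>=0} C(k + r - 1, r - 1) x^k with r = 5 and k = 5:
C(9, 4) = 126.

126


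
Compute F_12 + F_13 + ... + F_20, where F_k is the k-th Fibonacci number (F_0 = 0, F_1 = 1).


Use the identity sum_{k=0}^{N} F_k = F_{N+2} - 1 (which follows from F_{k+2} - F_{k+1} = F_k). Then
sum_{k=12}^{20} F_k = (F_{22} - 1) - (F_{13} - 1) = F_{22} - F_{13}.
Computing: F_{22} = 17711, F_{13} = 233, so
Sum = 17711 - 233 = 17478.

17478


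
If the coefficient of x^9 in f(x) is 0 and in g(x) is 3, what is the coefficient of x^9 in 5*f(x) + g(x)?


Scalar multiplication scales coefficients: 5 * 0 = 0.
Then add the g coefficient: 0 + 3
= 3

3


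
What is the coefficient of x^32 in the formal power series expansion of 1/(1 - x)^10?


The negative binomial / multiset identity is
1/(1 - x)^r = sum_{k>=0} C(k + r - 1, r - 1) x^k.
Here r = 10 and k = 32, so the coefficient is
C(32 + 9, 9) = C(41, 9)
= 350343565

350343565


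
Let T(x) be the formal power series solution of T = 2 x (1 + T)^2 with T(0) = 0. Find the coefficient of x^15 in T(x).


Apply the Lagrange inversion formula: if T = 2 x * phi(T) with phi(t) = (1 + t)^2, then [x^n] T = 2^n * (1/n) [t^(n-1)] phi(t)^n = 2^n * (1/n) [t^(n-1)] (1 + t)^(2n) = 2^n * (1/n) C(2n, n-1).
Using the identity C(2n, n-1) = C(2n, n) * n / (n+1), the unscaled factor equals C(2n, n) / (n+1) = C_n, the n-th Catalan number.
For n = 15: C_15 = C(30, 15) / 16 = 155117520/16 = 9694845.
With the 2^15 = 32768 factor, the coefficient is 32768 * 9694845 = 317680680960.

317680680960


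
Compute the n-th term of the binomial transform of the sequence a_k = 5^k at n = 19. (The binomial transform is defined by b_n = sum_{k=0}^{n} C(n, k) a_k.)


With a_k = 5^k, b_n = sum_{k=0}^{n} C(n, k) 5^k = (1 + 5)^n by the binomial theorem.
For n = 19: (1 + 5)^19 = 6^19 = 609359740010496.

609359740010496


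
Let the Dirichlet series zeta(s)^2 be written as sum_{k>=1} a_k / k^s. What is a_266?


The Dirichlet convolution of the constant function 1 with itself gives (1 * 1)(k) = sum_{d | k} 1 = d(k), the number of positive divisors of k.
Since zeta(s) = sum_{k>=1} 1/k^s, we have zeta(s)^2 = sum_{k>=1} d(k)/k^s, so a_k = d(k).
For k = 266: the divisors are 1, 2, 7, 14, 19, 38, 133, 266.
Count = 8.

8


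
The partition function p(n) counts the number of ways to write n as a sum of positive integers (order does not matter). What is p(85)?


Using the generating function prod_{k>=1} 1/(1-x^k), we compute p(85).
By dynamic programming over parts 1 through 85:
p(85) = 30167357

30167357
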